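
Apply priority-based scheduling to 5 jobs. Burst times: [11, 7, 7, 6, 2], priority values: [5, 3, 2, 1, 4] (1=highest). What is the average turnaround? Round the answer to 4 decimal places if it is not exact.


Sort by priority (ascending = highest first):
Order: [(1, 6), (2, 7), (3, 7), (4, 2), (5, 11)]
Completion times:
  Priority 1, burst=6, C=6
  Priority 2, burst=7, C=13
  Priority 3, burst=7, C=20
  Priority 4, burst=2, C=22
  Priority 5, burst=11, C=33
Average turnaround = 94/5 = 18.8

18.8


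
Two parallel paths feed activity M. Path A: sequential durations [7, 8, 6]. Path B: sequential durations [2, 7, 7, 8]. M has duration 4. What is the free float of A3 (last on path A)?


ES(A3) = sum of predecessors on chain A = 15
EF(A3) = ES + duration = 15 + 6 = 21
Successor of A3 is M. ES(M) = max(sum(A), sum(B)) = max(21, 24) = 24
Free float = ES(successor) - EF(current) = 24 - 21 = 3

3


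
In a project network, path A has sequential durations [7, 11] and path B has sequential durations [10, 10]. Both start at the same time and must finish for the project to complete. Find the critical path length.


Path A total = 7 + 11 = 18
Path B total = 10 + 10 = 20
Critical path = longest path = max(18, 20) = 20

20


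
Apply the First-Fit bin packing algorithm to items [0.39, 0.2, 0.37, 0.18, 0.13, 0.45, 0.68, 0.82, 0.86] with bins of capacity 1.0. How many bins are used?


Place items sequentially using First-Fit:
  Item 0.39 -> new Bin 1
  Item 0.2 -> Bin 1 (now 0.59)
  Item 0.37 -> Bin 1 (now 0.96)
  Item 0.18 -> new Bin 2
  Item 0.13 -> Bin 2 (now 0.31)
  Item 0.45 -> Bin 2 (now 0.76)
  Item 0.68 -> new Bin 3
  Item 0.82 -> new Bin 4
  Item 0.86 -> new Bin 5
Total bins used = 5

5


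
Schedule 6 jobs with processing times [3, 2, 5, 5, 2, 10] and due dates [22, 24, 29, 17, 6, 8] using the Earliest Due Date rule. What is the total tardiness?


Sort by due date (EDD order): [(2, 6), (10, 8), (5, 17), (3, 22), (2, 24), (5, 29)]
Compute completion times and tardiness:
  Job 1: p=2, d=6, C=2, tardiness=max(0,2-6)=0
  Job 2: p=10, d=8, C=12, tardiness=max(0,12-8)=4
  Job 3: p=5, d=17, C=17, tardiness=max(0,17-17)=0
  Job 4: p=3, d=22, C=20, tardiness=max(0,20-22)=0
  Job 5: p=2, d=24, C=22, tardiness=max(0,22-24)=0
  Job 6: p=5, d=29, C=27, tardiness=max(0,27-29)=0
Total tardiness = 4

4


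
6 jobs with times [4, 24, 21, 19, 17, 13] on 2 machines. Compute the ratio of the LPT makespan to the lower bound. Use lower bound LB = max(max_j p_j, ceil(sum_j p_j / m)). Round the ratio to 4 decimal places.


LPT order: [24, 21, 19, 17, 13, 4]
Machine loads after assignment: [45, 53]
LPT makespan = 53
Lower bound = max(max_job, ceil(total/2)) = max(24, 49) = 49
Ratio = 53 / 49 = 1.0816

1.0816


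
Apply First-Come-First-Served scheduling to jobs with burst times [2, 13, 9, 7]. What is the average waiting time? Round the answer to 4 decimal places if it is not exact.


FCFS order (as given): [2, 13, 9, 7]
Waiting times:
  Job 1: wait = 0
  Job 2: wait = 2
  Job 3: wait = 15
  Job 4: wait = 24
Sum of waiting times = 41
Average waiting time = 41/4 = 10.25

10.25


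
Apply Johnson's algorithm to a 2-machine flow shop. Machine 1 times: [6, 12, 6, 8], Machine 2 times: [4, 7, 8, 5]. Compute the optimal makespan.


Apply Johnson's rule:
  Group 1 (a <= b): [(3, 6, 8)]
  Group 2 (a > b): [(2, 12, 7), (4, 8, 5), (1, 6, 4)]
Optimal job order: [3, 2, 4, 1]
Schedule:
  Job 3: M1 done at 6, M2 done at 14
  Job 2: M1 done at 18, M2 done at 25
  Job 4: M1 done at 26, M2 done at 31
  Job 1: M1 done at 32, M2 done at 36
Makespan = 36

36


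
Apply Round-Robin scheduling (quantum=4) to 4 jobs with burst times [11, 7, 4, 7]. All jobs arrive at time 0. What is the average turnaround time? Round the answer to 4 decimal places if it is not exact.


Time quantum = 4
Execution trace:
  J1 runs 4 units, time = 4
  J2 runs 4 units, time = 8
  J3 runs 4 units, time = 12
  J4 runs 4 units, time = 16
  J1 runs 4 units, time = 20
  J2 runs 3 units, time = 23
  J4 runs 3 units, time = 26
  J1 runs 3 units, time = 29
Finish times: [29, 23, 12, 26]
Average turnaround = 90/4 = 22.5

22.5


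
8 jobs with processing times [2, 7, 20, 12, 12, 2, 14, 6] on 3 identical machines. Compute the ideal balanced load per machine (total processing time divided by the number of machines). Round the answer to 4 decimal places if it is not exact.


Total processing time = 2 + 7 + 20 + 12 + 12 + 2 + 14 + 6 = 75
Number of machines = 3
Ideal balanced load = 75 / 3 = 25.0

25.0


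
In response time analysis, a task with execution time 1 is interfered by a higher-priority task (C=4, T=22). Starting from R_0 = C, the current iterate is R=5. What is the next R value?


R_next = C + ceil(R_prev / T_hp) * C_hp
ceil(5 / 22) = ceil(0.2273) = 1
Interference = 1 * 4 = 4
R_next = 1 + 4 = 5
R_next = R_prev, so the iteration has converged (response time = 5).

5


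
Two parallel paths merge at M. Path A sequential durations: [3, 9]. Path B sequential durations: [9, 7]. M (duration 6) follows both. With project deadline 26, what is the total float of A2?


Forward pass: ES(A2) = sum of predecessors on chain A = 3
EF = ES + duration = 3 + 9 = 12
Backward pass: LF(M) = deadline = 26; LS(M) = 26 - 6 = 20
LF(A2) = LS(M) - sum(successors on chain A) = 20 - 0 = 20
LS = LF - duration = 20 - 9 = 11
Total float = LS - ES = 11 - 3 = 8

8


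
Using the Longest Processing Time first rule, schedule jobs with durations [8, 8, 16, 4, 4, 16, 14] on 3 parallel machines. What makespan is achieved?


Sort jobs in decreasing order (LPT): [16, 16, 14, 8, 8, 4, 4]
Assign each job to the least loaded machine:
  Machine 1: jobs [16, 8], load = 24
  Machine 2: jobs [16, 4, 4], load = 24
  Machine 3: jobs [14, 8], load = 22
Makespan = max load = 24

24


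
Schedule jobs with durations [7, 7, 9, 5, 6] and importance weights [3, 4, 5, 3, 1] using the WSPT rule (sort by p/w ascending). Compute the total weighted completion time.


Compute p/w ratios and sort ascending (WSPT): [(5, 3), (7, 4), (9, 5), (7, 3), (6, 1)]
Compute weighted completion times:
  Job (p=5,w=3): C=5, w*C=3*5=15
  Job (p=7,w=4): C=12, w*C=4*12=48
  Job (p=9,w=5): C=21, w*C=5*21=105
  Job (p=7,w=3): C=28, w*C=3*28=84
  Job (p=6,w=1): C=34, w*C=1*34=34
Total weighted completion time = 286

286


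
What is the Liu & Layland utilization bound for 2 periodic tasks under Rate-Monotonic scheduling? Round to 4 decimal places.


Compute 2^(1/2) = 1.4142135624
Subtract 1: 1.4142135624 - 1 = 0.4142135624
Multiply by n: 2 * 0.4142135624 = 0.8284271248
Round to 4 dp: 0.8284

0.8284


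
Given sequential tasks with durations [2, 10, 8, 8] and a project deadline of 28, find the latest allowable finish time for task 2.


LF(activity 2) = deadline - sum of successor durations
Successors: activities 3 through 4 with durations [8, 8]
Sum of successor durations = 16
LF = 28 - 16 = 12

12


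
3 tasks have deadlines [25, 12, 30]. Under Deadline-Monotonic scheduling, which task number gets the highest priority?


Sort tasks by relative deadline (ascending):
  Task 2: deadline = 12
  Task 1: deadline = 25
  Task 3: deadline = 30
Priority order (highest first): [2, 1, 3]
Highest priority task = 2

2


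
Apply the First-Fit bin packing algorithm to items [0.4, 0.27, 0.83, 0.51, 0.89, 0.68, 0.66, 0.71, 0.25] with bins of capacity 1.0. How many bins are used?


Place items sequentially using First-Fit:
  Item 0.4 -> new Bin 1
  Item 0.27 -> Bin 1 (now 0.67)
  Item 0.83 -> new Bin 2
  Item 0.51 -> new Bin 3
  Item 0.89 -> new Bin 4
  Item 0.68 -> new Bin 5
  Item 0.66 -> new Bin 6
  Item 0.71 -> new Bin 7
  Item 0.25 -> Bin 1 (now 0.92)
Total bins used = 7

7


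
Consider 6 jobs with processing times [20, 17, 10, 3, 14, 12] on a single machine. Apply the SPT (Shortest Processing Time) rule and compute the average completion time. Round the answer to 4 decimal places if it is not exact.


Sort jobs by processing time (SPT order): [3, 10, 12, 14, 17, 20]
Compute completion times sequentially:
  Job 1: processing = 3, completes at 3
  Job 2: processing = 10, completes at 13
  Job 3: processing = 12, completes at 25
  Job 4: processing = 14, completes at 39
  Job 5: processing = 17, completes at 56
  Job 6: processing = 20, completes at 76
Sum of completion times = 212
Average completion time = 212/6 = 35.3333

35.3333


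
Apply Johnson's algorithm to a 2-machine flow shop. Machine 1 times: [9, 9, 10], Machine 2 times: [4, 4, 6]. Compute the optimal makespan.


Apply Johnson's rule:
  Group 1 (a <= b): []
  Group 2 (a > b): [(3, 10, 6), (1, 9, 4), (2, 9, 4)]
Optimal job order: [3, 1, 2]
Schedule:
  Job 3: M1 done at 10, M2 done at 16
  Job 1: M1 done at 19, M2 done at 23
  Job 2: M1 done at 28, M2 done at 32
Makespan = 32

32


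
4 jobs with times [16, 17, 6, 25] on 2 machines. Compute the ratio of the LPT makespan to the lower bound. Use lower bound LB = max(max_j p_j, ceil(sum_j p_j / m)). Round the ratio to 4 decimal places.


LPT order: [25, 17, 16, 6]
Machine loads after assignment: [31, 33]
LPT makespan = 33
Lower bound = max(max_job, ceil(total/2)) = max(25, 32) = 32
Ratio = 33 / 32 = 1.0313

1.0313


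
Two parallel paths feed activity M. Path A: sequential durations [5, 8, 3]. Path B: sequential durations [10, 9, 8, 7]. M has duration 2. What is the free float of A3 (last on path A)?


ES(A3) = sum of predecessors on chain A = 13
EF(A3) = ES + duration = 13 + 3 = 16
Successor of A3 is M. ES(M) = max(sum(A), sum(B)) = max(16, 34) = 34
Free float = ES(successor) - EF(current) = 34 - 16 = 18

18


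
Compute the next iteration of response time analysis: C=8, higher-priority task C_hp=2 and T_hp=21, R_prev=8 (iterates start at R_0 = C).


R_next = C + ceil(R_prev / T_hp) * C_hp
ceil(8 / 21) = ceil(0.381) = 1
Interference = 1 * 2 = 2
R_next = 8 + 2 = 10

10


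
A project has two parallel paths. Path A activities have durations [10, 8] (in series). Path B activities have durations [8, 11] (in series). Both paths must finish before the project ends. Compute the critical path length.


Path A total = 10 + 8 = 18
Path B total = 8 + 11 = 19
Critical path = longest path = max(18, 19) = 19

19


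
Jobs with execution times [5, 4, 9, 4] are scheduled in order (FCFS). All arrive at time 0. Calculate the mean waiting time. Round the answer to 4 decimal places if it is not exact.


FCFS order (as given): [5, 4, 9, 4]
Waiting times:
  Job 1: wait = 0
  Job 2: wait = 5
  Job 3: wait = 9
  Job 4: wait = 18
Sum of waiting times = 32
Average waiting time = 32/4 = 8.0

8.0


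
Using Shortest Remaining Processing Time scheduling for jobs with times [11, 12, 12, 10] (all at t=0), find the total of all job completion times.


Since all jobs arrive at t=0, SRPT equals SPT ordering.
SPT order: [10, 11, 12, 12]
Completion times:
  Job 1: p=10, C=10
  Job 2: p=11, C=21
  Job 3: p=12, C=33
  Job 4: p=12, C=45
Total completion time = 10 + 21 + 33 + 45 = 109

109


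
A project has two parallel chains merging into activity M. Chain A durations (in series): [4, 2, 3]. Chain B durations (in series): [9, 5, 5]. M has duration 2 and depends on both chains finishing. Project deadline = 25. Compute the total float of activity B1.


Forward pass: ES(B1) = sum of predecessors on chain B = 0
EF = ES + duration = 0 + 9 = 9
Backward pass: LF(M) = deadline = 25; LS(M) = 25 - 2 = 23
LF(B1) = LS(M) - sum(successors on chain B) = 23 - 10 = 13
LS = LF - duration = 13 - 9 = 4
Total float = LS - ES = 4 - 0 = 4

4


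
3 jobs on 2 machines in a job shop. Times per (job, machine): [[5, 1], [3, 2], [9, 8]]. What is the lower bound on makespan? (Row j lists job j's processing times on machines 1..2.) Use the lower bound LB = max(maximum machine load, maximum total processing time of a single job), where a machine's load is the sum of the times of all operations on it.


Machine loads:
  Machine 1: 5 + 3 + 9 = 17
  Machine 2: 1 + 2 + 8 = 11
Max machine load = 17
Job totals:
  Job 1: 6
  Job 2: 5
  Job 3: 17
Max job total = 17
Lower bound = max(17, 17) = 17

17


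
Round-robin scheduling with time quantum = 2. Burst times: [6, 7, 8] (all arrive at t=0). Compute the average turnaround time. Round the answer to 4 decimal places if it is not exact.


Time quantum = 2
Execution trace:
  J1 runs 2 units, time = 2
  J2 runs 2 units, time = 4
  J3 runs 2 units, time = 6
  J1 runs 2 units, time = 8
  J2 runs 2 units, time = 10
  J3 runs 2 units, time = 12
  J1 runs 2 units, time = 14
  J2 runs 2 units, time = 16
  J3 runs 2 units, time = 18
  J2 runs 1 units, time = 19
  J3 runs 2 units, time = 21
Finish times: [14, 19, 21]
Average turnaround = 54/3 = 18.0

18.0


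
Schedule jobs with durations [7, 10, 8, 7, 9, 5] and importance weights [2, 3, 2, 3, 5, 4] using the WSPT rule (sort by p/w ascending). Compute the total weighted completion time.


Compute p/w ratios and sort ascending (WSPT): [(5, 4), (9, 5), (7, 3), (10, 3), (7, 2), (8, 2)]
Compute weighted completion times:
  Job (p=5,w=4): C=5, w*C=4*5=20
  Job (p=9,w=5): C=14, w*C=5*14=70
  Job (p=7,w=3): C=21, w*C=3*21=63
  Job (p=10,w=3): C=31, w*C=3*31=93
  Job (p=7,w=2): C=38, w*C=2*38=76
  Job (p=8,w=2): C=46, w*C=2*46=92
Total weighted completion time = 414

414


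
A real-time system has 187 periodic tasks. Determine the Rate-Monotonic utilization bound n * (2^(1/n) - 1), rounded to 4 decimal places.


Compute 2^(1/187) = 1.0037135476
Subtract 1: 1.0037135476 - 1 = 0.0037135476
Multiply by n: 187 * 0.0037135476 = 0.6944334012
Round to 4 dp: 0.6944

0.6944


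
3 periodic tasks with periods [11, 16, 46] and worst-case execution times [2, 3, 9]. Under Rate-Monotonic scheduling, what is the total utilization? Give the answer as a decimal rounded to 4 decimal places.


Compute individual utilizations (exact fractions):
  Task 1: C/T = 2/11 (approx. 0.1818)
  Task 2: C/T = 3/16 (approx. 0.1875)
  Task 3: C/T = 9/46 (approx. 0.1957)
Total utilization U = 2/11 + 3/16 + 9/46 = 2287/4048
Rounded to 4 decimal places: U = 0.5650
RM (Liu & Layland) bound for 3 tasks = 0.779763; compare with U = 2287/4048 (approx. 0.564970)
U <= bound, so schedulable by RM sufficient condition.

0.5650


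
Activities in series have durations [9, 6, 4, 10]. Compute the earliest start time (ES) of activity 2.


Activity 2 starts after activities 1 through 1 complete.
Predecessor durations: [9]
ES = 9 = 9

9


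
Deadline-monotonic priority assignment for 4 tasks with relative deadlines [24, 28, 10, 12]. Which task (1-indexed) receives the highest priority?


Sort tasks by relative deadline (ascending):
  Task 3: deadline = 10
  Task 4: deadline = 12
  Task 1: deadline = 24
  Task 2: deadline = 28
Priority order (highest first): [3, 4, 1, 2]
Highest priority task = 3

3


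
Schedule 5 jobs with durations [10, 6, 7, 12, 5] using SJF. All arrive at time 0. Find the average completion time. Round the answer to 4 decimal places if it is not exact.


SJF order (ascending): [5, 6, 7, 10, 12]
Completion times:
  Job 1: burst=5, C=5
  Job 2: burst=6, C=11
  Job 3: burst=7, C=18
  Job 4: burst=10, C=28
  Job 5: burst=12, C=40
Average completion = 102/5 = 20.4

20.4


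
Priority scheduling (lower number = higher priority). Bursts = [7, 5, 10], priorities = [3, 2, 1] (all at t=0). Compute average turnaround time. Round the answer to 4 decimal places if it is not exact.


Sort by priority (ascending = highest first):
Order: [(1, 10), (2, 5), (3, 7)]
Completion times:
  Priority 1, burst=10, C=10
  Priority 2, burst=5, C=15
  Priority 3, burst=7, C=22
Average turnaround = 47/3 = 15.6667

15.6667


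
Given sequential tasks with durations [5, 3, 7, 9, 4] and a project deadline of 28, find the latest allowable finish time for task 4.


LF(activity 4) = deadline - sum of successor durations
Successors: activities 5 through 5 with durations [4]
Sum of successor durations = 4
LF = 28 - 4 = 24

24


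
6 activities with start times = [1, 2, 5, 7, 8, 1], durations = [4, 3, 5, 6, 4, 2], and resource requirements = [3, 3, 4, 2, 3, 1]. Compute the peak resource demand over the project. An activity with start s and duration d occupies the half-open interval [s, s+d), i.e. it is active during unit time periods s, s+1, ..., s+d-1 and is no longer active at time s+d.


Each activity i is active on [start_i, start_i + duration_i).
Compute total resource usage per time slot:
  t=0: active resources = [], total = 0
  t=1: active resources = [3, 1], total = 4
  t=2: active resources = [3, 3, 1], total = 7
  t=3: active resources = [3, 3], total = 6
  t=4: active resources = [3, 3], total = 6
  t=5: active resources = [4], total = 4
  t=6: active resources = [4], total = 4
  t=7: active resources = [4, 2], total = 6
  t=8: active resources = [4, 2, 3], total = 9
  t=9: active resources = [4, 2, 3], total = 9
  t=10: active resources = [2, 3], total = 5
  t=11: active resources = [2, 3], total = 5
  t=12: active resources = [2], total = 2
Peak resource demand = 9

9


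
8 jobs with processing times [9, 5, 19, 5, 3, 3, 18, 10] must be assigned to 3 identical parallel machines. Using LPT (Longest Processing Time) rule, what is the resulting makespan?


Sort jobs in decreasing order (LPT): [19, 18, 10, 9, 5, 5, 3, 3]
Assign each job to the least loaded machine:
  Machine 1: jobs [19, 5], load = 24
  Machine 2: jobs [18, 5], load = 23
  Machine 3: jobs [10, 9, 3, 3], load = 25
Makespan = max load = 25

25


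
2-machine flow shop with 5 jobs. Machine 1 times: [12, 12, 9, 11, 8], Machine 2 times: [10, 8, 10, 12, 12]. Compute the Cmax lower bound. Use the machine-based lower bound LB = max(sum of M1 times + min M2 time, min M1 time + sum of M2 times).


LB1 = sum(M1 times) + min(M2 times) = 52 + 8 = 60
LB2 = min(M1 times) + sum(M2 times) = 8 + 52 = 60
Lower bound = max(LB1, LB2) = max(60, 60) = 60

60


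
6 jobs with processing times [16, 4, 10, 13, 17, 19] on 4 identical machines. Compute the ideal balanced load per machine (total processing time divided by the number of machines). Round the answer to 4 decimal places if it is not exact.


Total processing time = 16 + 4 + 10 + 13 + 17 + 19 = 79
Number of machines = 4
Ideal balanced load = 79 / 4 = 19.75

19.75


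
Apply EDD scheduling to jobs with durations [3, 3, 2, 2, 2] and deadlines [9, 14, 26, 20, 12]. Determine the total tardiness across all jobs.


Sort by due date (EDD order): [(3, 9), (2, 12), (3, 14), (2, 20), (2, 26)]
Compute completion times and tardiness:
  Job 1: p=3, d=9, C=3, tardiness=max(0,3-9)=0
  Job 2: p=2, d=12, C=5, tardiness=max(0,5-12)=0
  Job 3: p=3, d=14, C=8, tardiness=max(0,8-14)=0
  Job 4: p=2, d=20, C=10, tardiness=max(0,10-20)=0
  Job 5: p=2, d=26, C=12, tardiness=max(0,12-26)=0
Total tardiness = 0

0


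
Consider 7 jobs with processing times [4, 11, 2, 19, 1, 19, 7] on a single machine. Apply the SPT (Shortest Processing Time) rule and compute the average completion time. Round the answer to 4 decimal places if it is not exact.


Sort jobs by processing time (SPT order): [1, 2, 4, 7, 11, 19, 19]
Compute completion times sequentially:
  Job 1: processing = 1, completes at 1
  Job 2: processing = 2, completes at 3
  Job 3: processing = 4, completes at 7
  Job 4: processing = 7, completes at 14
  Job 5: processing = 11, completes at 25
  Job 6: processing = 19, completes at 44
  Job 7: processing = 19, completes at 63
Sum of completion times = 157
Average completion time = 157/7 = 22.4286

22.4286


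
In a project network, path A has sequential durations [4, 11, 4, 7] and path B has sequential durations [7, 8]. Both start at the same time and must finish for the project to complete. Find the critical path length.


Path A total = 4 + 11 + 4 + 7 = 26
Path B total = 7 + 8 = 15
Critical path = longest path = max(26, 15) = 26

26


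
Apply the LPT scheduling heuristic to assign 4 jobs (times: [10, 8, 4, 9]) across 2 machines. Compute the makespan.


Sort jobs in decreasing order (LPT): [10, 9, 8, 4]
Assign each job to the least loaded machine:
  Machine 1: jobs [10, 4], load = 14
  Machine 2: jobs [9, 8], load = 17
Makespan = max load = 17

17


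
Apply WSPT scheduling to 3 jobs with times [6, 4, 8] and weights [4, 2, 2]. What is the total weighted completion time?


Compute p/w ratios and sort ascending (WSPT): [(6, 4), (4, 2), (8, 2)]
Compute weighted completion times:
  Job (p=6,w=4): C=6, w*C=4*6=24
  Job (p=4,w=2): C=10, w*C=2*10=20
  Job (p=8,w=2): C=18, w*C=2*18=36
Total weighted completion time = 80

80


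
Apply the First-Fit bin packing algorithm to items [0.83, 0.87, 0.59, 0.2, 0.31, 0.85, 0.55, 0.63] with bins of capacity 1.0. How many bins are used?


Place items sequentially using First-Fit:
  Item 0.83 -> new Bin 1
  Item 0.87 -> new Bin 2
  Item 0.59 -> new Bin 3
  Item 0.2 -> Bin 3 (now 0.79)
  Item 0.31 -> new Bin 4
  Item 0.85 -> new Bin 5
  Item 0.55 -> Bin 4 (now 0.86)
  Item 0.63 -> new Bin 6
Total bins used = 6

6


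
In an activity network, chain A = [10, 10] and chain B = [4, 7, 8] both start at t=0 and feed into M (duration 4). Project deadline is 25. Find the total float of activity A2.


Forward pass: ES(A2) = sum of predecessors on chain A = 10
EF = ES + duration = 10 + 10 = 20
Backward pass: LF(M) = deadline = 25; LS(M) = 25 - 4 = 21
LF(A2) = LS(M) - sum(successors on chain A) = 21 - 0 = 21
LS = LF - duration = 21 - 10 = 11
Total float = LS - ES = 11 - 10 = 1

1


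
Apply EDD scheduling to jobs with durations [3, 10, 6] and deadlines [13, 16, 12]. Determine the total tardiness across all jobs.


Sort by due date (EDD order): [(6, 12), (3, 13), (10, 16)]
Compute completion times and tardiness:
  Job 1: p=6, d=12, C=6, tardiness=max(0,6-12)=0
  Job 2: p=3, d=13, C=9, tardiness=max(0,9-13)=0
  Job 3: p=10, d=16, C=19, tardiness=max(0,19-16)=3
Total tardiness = 3

3


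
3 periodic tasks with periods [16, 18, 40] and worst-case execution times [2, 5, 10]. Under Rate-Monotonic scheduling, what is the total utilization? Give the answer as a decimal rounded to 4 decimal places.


Compute individual utilizations (exact fractions):
  Task 1: C/T = 2/16 = 1/8 (approx. 0.125)
  Task 2: C/T = 5/18 (approx. 0.2778)
  Task 3: C/T = 10/40 = 1/4 (approx. 0.25)
Total utilization U = 1/8 + 5/18 + 1/4 = 47/72
Rounded to 4 decimal places: U = 0.6528
RM (Liu & Layland) bound for 3 tasks = 0.779763; compare with U = 47/72 (approx. 0.652778)
U <= bound, so schedulable by RM sufficient condition.

0.6528


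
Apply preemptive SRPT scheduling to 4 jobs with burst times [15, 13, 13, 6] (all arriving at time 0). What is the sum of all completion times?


Since all jobs arrive at t=0, SRPT equals SPT ordering.
SPT order: [6, 13, 13, 15]
Completion times:
  Job 1: p=6, C=6
  Job 2: p=13, C=19
  Job 3: p=13, C=32
  Job 4: p=15, C=47
Total completion time = 6 + 19 + 32 + 47 = 104

104


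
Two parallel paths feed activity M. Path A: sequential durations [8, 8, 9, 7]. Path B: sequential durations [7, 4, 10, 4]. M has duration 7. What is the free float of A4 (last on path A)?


ES(A4) = sum of predecessors on chain A = 25
EF(A4) = ES + duration = 25 + 7 = 32
Successor of A4 is M. ES(M) = max(sum(A), sum(B)) = max(32, 25) = 32
Free float = ES(successor) - EF(current) = 32 - 32 = 0

0


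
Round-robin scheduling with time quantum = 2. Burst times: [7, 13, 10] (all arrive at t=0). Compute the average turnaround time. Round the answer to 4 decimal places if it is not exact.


Time quantum = 2
Execution trace:
  J1 runs 2 units, time = 2
  J2 runs 2 units, time = 4
  J3 runs 2 units, time = 6
  J1 runs 2 units, time = 8
  J2 runs 2 units, time = 10
  J3 runs 2 units, time = 12
  J1 runs 2 units, time = 14
  J2 runs 2 units, time = 16
  J3 runs 2 units, time = 18
  J1 runs 1 units, time = 19
  J2 runs 2 units, time = 21
  J3 runs 2 units, time = 23
  J2 runs 2 units, time = 25
  J3 runs 2 units, time = 27
  J2 runs 2 units, time = 29
  J2 runs 1 units, time = 30
Finish times: [19, 30, 27]
Average turnaround = 76/3 = 25.3333

25.3333


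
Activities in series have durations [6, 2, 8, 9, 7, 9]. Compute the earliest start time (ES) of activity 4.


Activity 4 starts after activities 1 through 3 complete.
Predecessor durations: [6, 2, 8]
ES = 6 + 2 + 8 = 16

16


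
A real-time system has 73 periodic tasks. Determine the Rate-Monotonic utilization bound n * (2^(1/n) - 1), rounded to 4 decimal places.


Compute 2^(1/73) = 1.0095403890
Subtract 1: 1.0095403890 - 1 = 0.0095403890
Multiply by n: 73 * 0.0095403890 = 0.6964483970
Round to 4 dp: 0.6964

0.6964


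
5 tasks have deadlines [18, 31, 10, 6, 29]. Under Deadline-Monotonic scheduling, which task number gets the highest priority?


Sort tasks by relative deadline (ascending):
  Task 4: deadline = 6
  Task 3: deadline = 10
  Task 1: deadline = 18
  Task 5: deadline = 29
  Task 2: deadline = 31
Priority order (highest first): [4, 3, 1, 5, 2]
Highest priority task = 4

4


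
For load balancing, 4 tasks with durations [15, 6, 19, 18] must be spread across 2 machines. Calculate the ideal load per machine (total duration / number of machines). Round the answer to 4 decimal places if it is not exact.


Total processing time = 15 + 6 + 19 + 18 = 58
Number of machines = 2
Ideal balanced load = 58 / 2 = 29.0

29.0


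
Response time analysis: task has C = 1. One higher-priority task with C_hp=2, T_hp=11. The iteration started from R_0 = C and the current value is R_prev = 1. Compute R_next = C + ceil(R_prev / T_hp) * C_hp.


R_next = C + ceil(R_prev / T_hp) * C_hp
ceil(1 / 11) = ceil(0.0909) = 1
Interference = 1 * 2 = 2
R_next = 1 + 2 = 3

3


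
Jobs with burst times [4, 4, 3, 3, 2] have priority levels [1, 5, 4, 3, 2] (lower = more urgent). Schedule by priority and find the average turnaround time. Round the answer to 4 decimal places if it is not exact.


Sort by priority (ascending = highest first):
Order: [(1, 4), (2, 2), (3, 3), (4, 3), (5, 4)]
Completion times:
  Priority 1, burst=4, C=4
  Priority 2, burst=2, C=6
  Priority 3, burst=3, C=9
  Priority 4, burst=3, C=12
  Priority 5, burst=4, C=16
Average turnaround = 47/5 = 9.4

9.4


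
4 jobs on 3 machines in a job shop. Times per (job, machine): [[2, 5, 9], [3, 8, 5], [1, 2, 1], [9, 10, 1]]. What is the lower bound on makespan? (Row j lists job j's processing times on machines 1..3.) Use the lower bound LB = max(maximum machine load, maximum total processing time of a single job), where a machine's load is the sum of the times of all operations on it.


Machine loads:
  Machine 1: 2 + 3 + 1 + 9 = 15
  Machine 2: 5 + 8 + 2 + 10 = 25
  Machine 3: 9 + 5 + 1 + 1 = 16
Max machine load = 25
Job totals:
  Job 1: 16
  Job 2: 16
  Job 3: 4
  Job 4: 20
Max job total = 20
Lower bound = max(25, 20) = 25

25


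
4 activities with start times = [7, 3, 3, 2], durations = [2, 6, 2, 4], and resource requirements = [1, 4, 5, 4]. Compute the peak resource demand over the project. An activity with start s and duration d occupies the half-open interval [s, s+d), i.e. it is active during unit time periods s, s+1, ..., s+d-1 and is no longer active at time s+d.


Each activity i is active on [start_i, start_i + duration_i).
Compute total resource usage per time slot:
  t=0: active resources = [], total = 0
  t=1: active resources = [], total = 0
  t=2: active resources = [4], total = 4
  t=3: active resources = [4, 5, 4], total = 13
  t=4: active resources = [4, 5, 4], total = 13
  t=5: active resources = [4, 4], total = 8
  t=6: active resources = [4], total = 4
  t=7: active resources = [1, 4], total = 5
  t=8: active resources = [1, 4], total = 5
Peak resource demand = 13

13


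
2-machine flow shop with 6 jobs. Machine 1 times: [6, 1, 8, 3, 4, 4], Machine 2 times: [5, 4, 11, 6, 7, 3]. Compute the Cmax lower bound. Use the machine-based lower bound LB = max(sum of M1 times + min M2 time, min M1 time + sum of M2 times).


LB1 = sum(M1 times) + min(M2 times) = 26 + 3 = 29
LB2 = min(M1 times) + sum(M2 times) = 1 + 36 = 37
Lower bound = max(LB1, LB2) = max(29, 37) = 37

37


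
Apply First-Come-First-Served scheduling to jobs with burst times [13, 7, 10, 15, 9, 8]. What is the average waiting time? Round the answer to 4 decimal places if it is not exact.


FCFS order (as given): [13, 7, 10, 15, 9, 8]
Waiting times:
  Job 1: wait = 0
  Job 2: wait = 13
  Job 3: wait = 20
  Job 4: wait = 30
  Job 5: wait = 45
  Job 6: wait = 54
Sum of waiting times = 162
Average waiting time = 162/6 = 27.0

27.0


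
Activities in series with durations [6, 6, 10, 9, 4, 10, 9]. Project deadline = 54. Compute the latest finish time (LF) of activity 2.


LF(activity 2) = deadline - sum of successor durations
Successors: activities 3 through 7 with durations [10, 9, 4, 10, 9]
Sum of successor durations = 42
LF = 54 - 42 = 12

12


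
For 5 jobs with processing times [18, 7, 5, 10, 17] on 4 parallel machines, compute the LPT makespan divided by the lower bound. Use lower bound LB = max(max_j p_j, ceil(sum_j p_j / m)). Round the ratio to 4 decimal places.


LPT order: [18, 17, 10, 7, 5]
Machine loads after assignment: [18, 17, 10, 12]
LPT makespan = 18
Lower bound = max(max_job, ceil(total/4)) = max(18, 15) = 18
Ratio = 18 / 18 = 1.0

1.0


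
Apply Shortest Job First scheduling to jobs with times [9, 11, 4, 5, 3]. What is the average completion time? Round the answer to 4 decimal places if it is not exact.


SJF order (ascending): [3, 4, 5, 9, 11]
Completion times:
  Job 1: burst=3, C=3
  Job 2: burst=4, C=7
  Job 3: burst=5, C=12
  Job 4: burst=9, C=21
  Job 5: burst=11, C=32
Average completion = 75/5 = 15.0

15.0


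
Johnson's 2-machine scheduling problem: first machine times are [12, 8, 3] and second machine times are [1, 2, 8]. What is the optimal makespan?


Apply Johnson's rule:
  Group 1 (a <= b): [(3, 3, 8)]
  Group 2 (a > b): [(2, 8, 2), (1, 12, 1)]
Optimal job order: [3, 2, 1]
Schedule:
  Job 3: M1 done at 3, M2 done at 11
  Job 2: M1 done at 11, M2 done at 13
  Job 1: M1 done at 23, M2 done at 24
Makespan = 24

24


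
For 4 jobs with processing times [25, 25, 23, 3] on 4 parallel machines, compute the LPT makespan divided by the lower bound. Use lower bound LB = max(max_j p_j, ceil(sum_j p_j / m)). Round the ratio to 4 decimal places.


LPT order: [25, 25, 23, 3]
Machine loads after assignment: [25, 25, 23, 3]
LPT makespan = 25
Lower bound = max(max_job, ceil(total/4)) = max(25, 19) = 25
Ratio = 25 / 25 = 1.0

1.0


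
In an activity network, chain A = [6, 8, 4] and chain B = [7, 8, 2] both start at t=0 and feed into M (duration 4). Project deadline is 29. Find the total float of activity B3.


Forward pass: ES(B3) = sum of predecessors on chain B = 15
EF = ES + duration = 15 + 2 = 17
Backward pass: LF(M) = deadline = 29; LS(M) = 29 - 4 = 25
LF(B3) = LS(M) - sum(successors on chain B) = 25 - 0 = 25
LS = LF - duration = 25 - 2 = 23
Total float = LS - ES = 23 - 15 = 8

8


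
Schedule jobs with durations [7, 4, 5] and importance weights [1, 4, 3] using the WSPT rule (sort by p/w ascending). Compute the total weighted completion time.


Compute p/w ratios and sort ascending (WSPT): [(4, 4), (5, 3), (7, 1)]
Compute weighted completion times:
  Job (p=4,w=4): C=4, w*C=4*4=16
  Job (p=5,w=3): C=9, w*C=3*9=27
  Job (p=7,w=1): C=16, w*C=1*16=16
Total weighted completion time = 59

59


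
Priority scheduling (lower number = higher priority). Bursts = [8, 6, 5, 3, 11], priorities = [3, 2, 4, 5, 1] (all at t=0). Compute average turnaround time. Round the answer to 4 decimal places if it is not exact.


Sort by priority (ascending = highest first):
Order: [(1, 11), (2, 6), (3, 8), (4, 5), (5, 3)]
Completion times:
  Priority 1, burst=11, C=11
  Priority 2, burst=6, C=17
  Priority 3, burst=8, C=25
  Priority 4, burst=5, C=30
  Priority 5, burst=3, C=33
Average turnaround = 116/5 = 23.2

23.2


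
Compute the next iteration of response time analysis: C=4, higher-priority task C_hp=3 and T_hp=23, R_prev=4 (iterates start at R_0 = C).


R_next = C + ceil(R_prev / T_hp) * C_hp
ceil(4 / 23) = ceil(0.1739) = 1
Interference = 1 * 3 = 3
R_next = 4 + 3 = 7

7


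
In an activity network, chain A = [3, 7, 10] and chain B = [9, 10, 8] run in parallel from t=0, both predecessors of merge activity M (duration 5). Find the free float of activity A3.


ES(A3) = sum of predecessors on chain A = 10
EF(A3) = ES + duration = 10 + 10 = 20
Successor of A3 is M. ES(M) = max(sum(A), sum(B)) = max(20, 27) = 27
Free float = ES(successor) - EF(current) = 27 - 20 = 7

7


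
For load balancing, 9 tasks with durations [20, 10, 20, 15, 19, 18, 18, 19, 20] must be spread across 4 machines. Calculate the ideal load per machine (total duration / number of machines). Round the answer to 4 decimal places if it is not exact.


Total processing time = 20 + 10 + 20 + 15 + 19 + 18 + 18 + 19 + 20 = 159
Number of machines = 4
Ideal balanced load = 159 / 4 = 39.75

39.75


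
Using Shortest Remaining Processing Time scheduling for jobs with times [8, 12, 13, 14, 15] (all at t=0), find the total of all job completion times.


Since all jobs arrive at t=0, SRPT equals SPT ordering.
SPT order: [8, 12, 13, 14, 15]
Completion times:
  Job 1: p=8, C=8
  Job 2: p=12, C=20
  Job 3: p=13, C=33
  Job 4: p=14, C=47
  Job 5: p=15, C=62
Total completion time = 8 + 20 + 33 + 47 + 62 = 170

170


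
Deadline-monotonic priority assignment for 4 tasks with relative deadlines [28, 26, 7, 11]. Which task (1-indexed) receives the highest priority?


Sort tasks by relative deadline (ascending):
  Task 3: deadline = 7
  Task 4: deadline = 11
  Task 2: deadline = 26
  Task 1: deadline = 28
Priority order (highest first): [3, 4, 2, 1]
Highest priority task = 3

3


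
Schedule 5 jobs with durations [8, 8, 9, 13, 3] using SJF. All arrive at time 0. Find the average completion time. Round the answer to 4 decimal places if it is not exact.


SJF order (ascending): [3, 8, 8, 9, 13]
Completion times:
  Job 1: burst=3, C=3
  Job 2: burst=8, C=11
  Job 3: burst=8, C=19
  Job 4: burst=9, C=28
  Job 5: burst=13, C=41
Average completion = 102/5 = 20.4

20.4


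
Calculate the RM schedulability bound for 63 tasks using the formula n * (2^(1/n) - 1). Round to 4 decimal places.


Compute 2^(1/63) = 1.0110630845
Subtract 1: 1.0110630845 - 1 = 0.0110630845
Multiply by n: 63 * 0.0110630845 = 0.6969743235
Round to 4 dp: 0.6970

0.6970


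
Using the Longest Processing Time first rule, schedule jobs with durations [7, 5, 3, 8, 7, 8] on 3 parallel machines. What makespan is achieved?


Sort jobs in decreasing order (LPT): [8, 8, 7, 7, 5, 3]
Assign each job to the least loaded machine:
  Machine 1: jobs [8, 5], load = 13
  Machine 2: jobs [8, 3], load = 11
  Machine 3: jobs [7, 7], load = 14
Makespan = max load = 14

14


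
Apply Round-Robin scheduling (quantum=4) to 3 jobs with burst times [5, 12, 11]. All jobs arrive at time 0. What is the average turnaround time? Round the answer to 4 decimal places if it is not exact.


Time quantum = 4
Execution trace:
  J1 runs 4 units, time = 4
  J2 runs 4 units, time = 8
  J3 runs 4 units, time = 12
  J1 runs 1 units, time = 13
  J2 runs 4 units, time = 17
  J3 runs 4 units, time = 21
  J2 runs 4 units, time = 25
  J3 runs 3 units, time = 28
Finish times: [13, 25, 28]
Average turnaround = 66/3 = 22.0

22.0


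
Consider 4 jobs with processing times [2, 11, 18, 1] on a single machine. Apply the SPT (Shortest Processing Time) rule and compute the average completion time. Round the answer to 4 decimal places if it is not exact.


Sort jobs by processing time (SPT order): [1, 2, 11, 18]
Compute completion times sequentially:
  Job 1: processing = 1, completes at 1
  Job 2: processing = 2, completes at 3
  Job 3: processing = 11, completes at 14
  Job 4: processing = 18, completes at 32
Sum of completion times = 50
Average completion time = 50/4 = 12.5

12.5


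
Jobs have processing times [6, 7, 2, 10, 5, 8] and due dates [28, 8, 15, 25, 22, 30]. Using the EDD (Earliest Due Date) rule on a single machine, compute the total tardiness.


Sort by due date (EDD order): [(7, 8), (2, 15), (5, 22), (10, 25), (6, 28), (8, 30)]
Compute completion times and tardiness:
  Job 1: p=7, d=8, C=7, tardiness=max(0,7-8)=0
  Job 2: p=2, d=15, C=9, tardiness=max(0,9-15)=0
  Job 3: p=5, d=22, C=14, tardiness=max(0,14-22)=0
  Job 4: p=10, d=25, C=24, tardiness=max(0,24-25)=0
  Job 5: p=6, d=28, C=30, tardiness=max(0,30-28)=2
  Job 6: p=8, d=30, C=38, tardiness=max(0,38-30)=8
Total tardiness = 10

10


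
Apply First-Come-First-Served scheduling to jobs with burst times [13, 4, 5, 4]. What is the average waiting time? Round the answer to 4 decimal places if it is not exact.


FCFS order (as given): [13, 4, 5, 4]
Waiting times:
  Job 1: wait = 0
  Job 2: wait = 13
  Job 3: wait = 17
  Job 4: wait = 22
Sum of waiting times = 52
Average waiting time = 52/4 = 13.0

13.0


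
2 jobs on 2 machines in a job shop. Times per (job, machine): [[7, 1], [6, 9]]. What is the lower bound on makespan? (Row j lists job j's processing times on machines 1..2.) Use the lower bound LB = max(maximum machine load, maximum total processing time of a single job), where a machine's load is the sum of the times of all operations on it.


Machine loads:
  Machine 1: 7 + 6 = 13
  Machine 2: 1 + 9 = 10
Max machine load = 13
Job totals:
  Job 1: 8
  Job 2: 15
Max job total = 15
Lower bound = max(13, 15) = 15

15


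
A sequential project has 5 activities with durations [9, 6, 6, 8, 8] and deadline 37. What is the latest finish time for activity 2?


LF(activity 2) = deadline - sum of successor durations
Successors: activities 3 through 5 with durations [6, 8, 8]
Sum of successor durations = 22
LF = 37 - 22 = 15

15


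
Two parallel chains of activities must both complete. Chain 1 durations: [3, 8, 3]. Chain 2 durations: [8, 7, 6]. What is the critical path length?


Path A total = 3 + 8 + 3 = 14
Path B total = 8 + 7 + 6 = 21
Critical path = longest path = max(14, 21) = 21

21


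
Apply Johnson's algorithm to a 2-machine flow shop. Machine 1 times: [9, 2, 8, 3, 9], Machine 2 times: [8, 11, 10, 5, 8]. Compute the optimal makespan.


Apply Johnson's rule:
  Group 1 (a <= b): [(2, 2, 11), (4, 3, 5), (3, 8, 10)]
  Group 2 (a > b): [(1, 9, 8), (5, 9, 8)]
Optimal job order: [2, 4, 3, 1, 5]
Schedule:
  Job 2: M1 done at 2, M2 done at 13
  Job 4: M1 done at 5, M2 done at 18
  Job 3: M1 done at 13, M2 done at 28
  Job 1: M1 done at 22, M2 done at 36
  Job 5: M1 done at 31, M2 done at 44
Makespan = 44

44


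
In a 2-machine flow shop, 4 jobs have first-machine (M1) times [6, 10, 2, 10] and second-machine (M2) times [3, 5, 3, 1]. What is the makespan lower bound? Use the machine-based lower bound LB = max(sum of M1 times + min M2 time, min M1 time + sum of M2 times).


LB1 = sum(M1 times) + min(M2 times) = 28 + 1 = 29
LB2 = min(M1 times) + sum(M2 times) = 2 + 12 = 14
Lower bound = max(LB1, LB2) = max(29, 14) = 29

29


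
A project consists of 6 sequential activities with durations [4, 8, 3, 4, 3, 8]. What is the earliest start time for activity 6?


Activity 6 starts after activities 1 through 5 complete.
Predecessor durations: [4, 8, 3, 4, 3]
ES = 4 + 8 + 3 + 4 + 3 = 22

22


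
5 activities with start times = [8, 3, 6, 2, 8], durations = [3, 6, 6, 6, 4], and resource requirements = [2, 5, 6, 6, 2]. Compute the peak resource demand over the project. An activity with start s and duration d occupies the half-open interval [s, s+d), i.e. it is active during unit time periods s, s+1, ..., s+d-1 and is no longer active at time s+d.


Each activity i is active on [start_i, start_i + duration_i).
Compute total resource usage per time slot:
  t=0: active resources = [], total = 0
  t=1: active resources = [], total = 0
  t=2: active resources = [6], total = 6
  t=3: active resources = [5, 6], total = 11
  t=4: active resources = [5, 6], total = 11
  t=5: active resources = [5, 6], total = 11
  t=6: active resources = [5, 6, 6], total = 17
  t=7: active resources = [5, 6, 6], total = 17
  t=8: active resources = [2, 5, 6, 2], total = 15
  t=9: active resources = [2, 6, 2], total = 10
  t=10: active resources = [2, 6, 2], total = 10
  t=11: active resources = [6, 2], total = 8
Peak resource demand = 17

17
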